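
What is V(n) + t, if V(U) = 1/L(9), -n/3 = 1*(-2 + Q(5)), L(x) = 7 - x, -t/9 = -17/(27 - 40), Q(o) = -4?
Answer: -319/26 ≈ -12.269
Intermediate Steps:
t = -153/13 (t = -9*(-17)/(27 - 40) = -9*(-17)/(-13) = -(-9)*(-17)/13 = -9*17/13 = -153/13 ≈ -11.769)
n = 18 (n = -3*(-2 - 4) = -3*(-6) = 18)
V(U) = -1/2 (V(U) = 1/(7 - 1*9) = 1/(7 - 9) = 1/(-2) = -1/2)
V(n) + t = -1/2 - 153/13 = -319/26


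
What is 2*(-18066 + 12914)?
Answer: -10304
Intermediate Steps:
2*(-18066 + 12914) = 2*(-5152) = -10304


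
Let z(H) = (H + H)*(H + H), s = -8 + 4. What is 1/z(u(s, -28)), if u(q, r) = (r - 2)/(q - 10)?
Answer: 49/900 ≈ 0.054444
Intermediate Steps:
s = -4
u(q, r) = (-2 + r)/(-10 + q)
z(H) = 4*H**2 (z(H) = (2*H)*(2*H) = 4*H**2)
1/z(u(s, -28)) = 1/(4*((-2 - 28)/(-10 - 4))**2) = 1/(4*(-30/(-14))**2) = 1/(4*(-1/14*(-30))**2) = 1/(4*(15/7)**2) = 1/(4*(225/49)) = 1/(900/49) = 49/900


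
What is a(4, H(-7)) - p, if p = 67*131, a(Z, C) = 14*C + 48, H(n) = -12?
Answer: -8897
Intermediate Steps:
a(Z, C) = 48 + 14*C
p = 8777
a(4, H(-7)) - p = (48 + 14*(-12)) - 1*8777 = (48 - 168) - 8777 = -120 - 8777 = -8897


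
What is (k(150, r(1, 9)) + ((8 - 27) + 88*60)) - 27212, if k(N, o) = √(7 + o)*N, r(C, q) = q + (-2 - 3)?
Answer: -21951 + 150*√11 ≈ -21454.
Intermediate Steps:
r(C, q) = -5 + q (r(C, q) = q - 5 = -5 + q)
k(N, o) = N*√(7 + o)
(k(150, r(1, 9)) + ((8 - 27) + 88*60)) - 27212 = (150*√(7 + (-5 + 9)) + ((8 - 27) + 88*60)) - 27212 = (150*√(7 + 4) + (-19 + 5280)) - 27212 = (150*√11 + 5261) - 27212 = (5261 + 150*√11) - 27212 = -21951 + 150*√11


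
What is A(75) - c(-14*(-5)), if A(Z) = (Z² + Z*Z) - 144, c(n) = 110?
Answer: 10996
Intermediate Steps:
A(Z) = -144 + 2*Z² (A(Z) = (Z² + Z²) - 144 = 2*Z² - 144 = -144 + 2*Z²)
A(75) - c(-14*(-5)) = (-144 + 2*75²) - 1*110 = (-144 + 2*5625) - 110 = (-144 + 11250) - 110 = 11106 - 110 = 10996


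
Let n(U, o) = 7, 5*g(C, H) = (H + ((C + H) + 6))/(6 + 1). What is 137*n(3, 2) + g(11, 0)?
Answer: 33582/35 ≈ 959.49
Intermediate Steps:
g(C, H) = 6/35 + C/35 + 2*H/35 (g(C, H) = ((H + ((C + H) + 6))/(6 + 1))/5 = ((H + (6 + C + H))/7)/5 = ((6 + C + 2*H)*(⅐))/5 = (6/7 + C/7 + 2*H/7)/5 = 6/35 + C/35 + 2*H/35)
137*n(3, 2) + g(11, 0) = 137*7 + (6/35 + (1/35)*11 + (2/35)*0) = 959 + (6/35 + 11/35 + 0) = 959 + 17/35 = 33582/35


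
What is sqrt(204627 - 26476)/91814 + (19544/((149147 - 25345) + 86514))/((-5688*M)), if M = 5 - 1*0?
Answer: -2443/747673380 + sqrt(178151)/91814 ≈ 0.0045938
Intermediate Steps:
M = 5 (M = 5 + 0 = 5)
sqrt(204627 - 26476)/91814 + (19544/((149147 - 25345) + 86514))/((-5688*M)) = sqrt(204627 - 26476)/91814 + (19544/((149147 - 25345) + 86514))/((-5688*5)) = sqrt(178151)*(1/91814) + (19544/(123802 + 86514))/(-28440) = sqrt(178151)/91814 + (19544/210316)*(-1/28440) = sqrt(178151)/91814 + (19544*(1/210316))*(-1/28440) = sqrt(178151)/91814 + (4886/52579)*(-1/28440) = sqrt(178151)/91814 - 2443/747673380 = -2443/747673380 + sqrt(178151)/91814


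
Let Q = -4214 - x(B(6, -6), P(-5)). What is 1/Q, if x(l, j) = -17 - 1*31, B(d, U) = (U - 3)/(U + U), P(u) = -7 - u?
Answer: -1/4166 ≈ -0.00024004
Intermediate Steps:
B(d, U) = (-3 + U)/(2*U) (B(d, U) = (-3 + U)/((2*U)) = (-3 + U)*(1/(2*U)) = (-3 + U)/(2*U))
x(l, j) = -48 (x(l, j) = -17 - 31 = -48)
Q = -4166 (Q = -4214 - 1*(-48) = -4214 + 48 = -4166)
1/Q = 1/(-4166) = -1/4166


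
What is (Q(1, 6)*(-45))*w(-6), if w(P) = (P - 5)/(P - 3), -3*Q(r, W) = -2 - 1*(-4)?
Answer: 110/3 ≈ 36.667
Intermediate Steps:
Q(r, W) = -2/3 (Q(r, W) = -(-2 - 1*(-4))/3 = -(-2 + 4)/3 = -1/3*2 = -2/3)
w(P) = (-5 + P)/(-3 + P)
(Q(1, 6)*(-45))*w(-6) = (-2/3*(-45))*((-5 - 6)/(-3 - 6)) = 30*(-11/(-9)) = 30*(-1/9*(-11)) = 30*(11/9) = 110/3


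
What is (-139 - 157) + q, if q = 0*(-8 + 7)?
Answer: -296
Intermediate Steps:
q = 0 (q = 0*(-1) = 0)
(-139 - 157) + q = (-139 - 157) + 0 = -296 + 0 = -296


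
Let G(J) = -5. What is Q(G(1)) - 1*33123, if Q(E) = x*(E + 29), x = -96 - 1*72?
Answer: -37155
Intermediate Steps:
x = -168 (x = -96 - 72 = -168)
Q(E) = -4872 - 168*E (Q(E) = -168*(E + 29) = -168*(29 + E) = -4872 - 168*E)
Q(G(1)) - 1*33123 = (-4872 - 168*(-5)) - 1*33123 = (-4872 + 840) - 33123 = -4032 - 33123 = -37155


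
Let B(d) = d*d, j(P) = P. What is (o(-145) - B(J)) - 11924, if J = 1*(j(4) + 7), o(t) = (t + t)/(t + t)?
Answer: -12044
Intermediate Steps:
o(t) = 1 (o(t) = (2*t)/((2*t)) = (2*t)*(1/(2*t)) = 1)
J = 11 (J = 1*(4 + 7) = 1*11 = 11)
B(d) = d²
(o(-145) - B(J)) - 11924 = (1 - 1*11²) - 11924 = (1 - 1*121) - 11924 = (1 - 121) - 11924 = -120 - 11924 = -12044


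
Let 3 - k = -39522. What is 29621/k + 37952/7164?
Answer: 142688137/23596425 ≈ 6.0470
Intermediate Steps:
k = 39525 (k = 3 - 1*(-39522) = 3 + 39522 = 39525)
29621/k + 37952/7164 = 29621/39525 + 37952/7164 = 29621*(1/39525) + 37952*(1/7164) = 29621/39525 + 9488/1791 = 142688137/23596425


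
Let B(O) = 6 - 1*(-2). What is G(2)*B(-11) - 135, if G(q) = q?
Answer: -119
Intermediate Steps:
B(O) = 8 (B(O) = 6 + 2 = 8)
G(2)*B(-11) - 135 = 2*8 - 135 = 16 - 135 = -119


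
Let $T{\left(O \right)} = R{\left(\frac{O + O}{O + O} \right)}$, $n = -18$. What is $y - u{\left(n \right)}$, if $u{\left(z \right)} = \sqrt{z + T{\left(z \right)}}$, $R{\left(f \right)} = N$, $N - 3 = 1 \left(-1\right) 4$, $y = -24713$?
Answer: $-24713 - i \sqrt{19} \approx -24713.0 - 4.3589 i$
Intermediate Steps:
$N = -1$ ($N = 3 + 1 \left(-1\right) 4 = 3 - 4 = -1$)
$R{\left(f \right)} = -1$
$T{\left(O \right)} = -1$
$u{\left(z \right)} = \sqrt{-1 + z}$ ($u{\left(z \right)} = \sqrt{z - 1} = \sqrt{-1 + z}$)
$y - u{\left(n \right)} = -24713 - \sqrt{-1 - 18} = -24713 - \sqrt{-19} = -24713 - i \sqrt{19}$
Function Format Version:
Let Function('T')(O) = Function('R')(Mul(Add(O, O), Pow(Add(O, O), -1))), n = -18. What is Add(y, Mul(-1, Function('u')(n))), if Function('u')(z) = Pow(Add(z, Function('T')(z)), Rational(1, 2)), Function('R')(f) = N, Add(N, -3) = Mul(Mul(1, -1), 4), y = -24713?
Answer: Add(-24713, Mul(-1, I, Pow(19, Rational(1, 2)))) ≈ Add(-24713., Mul(-4.3589, I))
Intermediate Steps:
N = -1 (N = Add(3, Mul(Mul(1, -1), 4)) = Add(3, Mul(-1, 4)) = Add(3, -4) = -1)
Function('R')(f) = -1
Function('T')(O) = -1
Function('u')(z) = Pow(Add(-1, z), Rational(1, 2)) (Function('u')(z) = Pow(Add(z, -1), Rational(1, 2)) = Pow(Add(-1, z), Rational(1, 2)))
Add(y, Mul(-1, Function('u')(n))) = Add(-24713, Mul(-1, Pow(Add(-1, -18), Rational(1, 2)))) = Add(-24713, Mul(-1, Pow(-19, Rational(1, 2)))) = Add(-24713, Mul(-1, Mul(I, Pow(19, Rational(1, 2))))) = Add(-24713, Mul(-1, I, Pow(19, Rational(1, 2))))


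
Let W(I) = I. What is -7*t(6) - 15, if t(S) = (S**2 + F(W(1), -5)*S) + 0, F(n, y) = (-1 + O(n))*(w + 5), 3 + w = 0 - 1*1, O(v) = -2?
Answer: -141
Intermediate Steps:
w = -4 (w = -3 + (0 - 1*1) = -3 + (0 - 1) = -3 - 1 = -4)
F(n, y) = -3 (F(n, y) = (-1 - 2)*(-4 + 5) = -3*1 = -3)
t(S) = S**2 - 3*S (t(S) = (S**2 - 3*S) + 0 = S**2 - 3*S)
-7*t(6) - 15 = -42*(-3 + 6) - 15 = -42*3 - 15 = -7*18 - 15 = -126 - 15 = -141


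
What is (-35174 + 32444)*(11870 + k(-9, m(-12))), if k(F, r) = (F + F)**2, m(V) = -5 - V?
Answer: -33289620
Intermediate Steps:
k(F, r) = 4*F**2 (k(F, r) = (2*F)**2 = 4*F**2)
(-35174 + 32444)*(11870 + k(-9, m(-12))) = (-35174 + 32444)*(11870 + 4*(-9)**2) = -2730*(11870 + 4*81) = -2730*(11870 + 324) = -2730*12194 = -33289620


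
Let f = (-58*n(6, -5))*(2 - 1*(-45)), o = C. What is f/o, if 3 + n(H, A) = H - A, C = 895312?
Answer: -1363/55957 ≈ -0.024358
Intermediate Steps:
n(H, A) = -3 + H - A (n(H, A) = -3 + (H - A) = -3 + H - A)
o = 895312
f = -21808 (f = (-58*(-3 + 6 - 1*(-5)))*(2 - 1*(-45)) = (-58*(-3 + 6 + 5))*(2 + 45) = -58*8*47 = -464*47 = -21808)
f/o = -21808/895312 = -21808*1/895312 = -1363/55957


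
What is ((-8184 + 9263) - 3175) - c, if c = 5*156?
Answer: -2876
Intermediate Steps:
c = 780
((-8184 + 9263) - 3175) - c = ((-8184 + 9263) - 3175) - 1*780 = (1079 - 3175) - 780 = -2096 - 780 = -2876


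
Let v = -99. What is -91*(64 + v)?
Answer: 3185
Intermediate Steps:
-91*(64 + v) = -91*(64 - 99) = -91*(-35) = 3185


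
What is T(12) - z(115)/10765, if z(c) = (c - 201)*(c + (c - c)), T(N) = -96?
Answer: -204710/2153 ≈ -95.081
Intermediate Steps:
z(c) = c*(-201 + c) (z(c) = (-201 + c)*(c + 0) = (-201 + c)*c = c*(-201 + c))
T(12) - z(115)/10765 = -96 - 115*(-201 + 115)/10765 = -96 - 115*(-86)/10765 = -96 - (-9890)/10765 = -96 - 1*(-1978/2153) = -96 + 1978/2153 = -204710/2153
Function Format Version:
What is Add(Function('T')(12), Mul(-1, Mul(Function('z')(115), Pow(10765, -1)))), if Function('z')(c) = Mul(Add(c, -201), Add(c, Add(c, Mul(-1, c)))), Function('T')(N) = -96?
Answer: Rational(-204710, 2153) ≈ -95.081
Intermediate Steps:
Function('z')(c) = Mul(c, Add(-201, c)) (Function('z')(c) = Mul(Add(-201, c), Add(c, 0)) = Mul(Add(-201, c), c) = Mul(c, Add(-201, c)))
Add(Function('T')(12), Mul(-1, Mul(Function('z')(115), Pow(10765, -1)))) = Add(-96, Mul(-1, Mul(Mul(115, Add(-201, 115)), Pow(10765, -1)))) = Add(-96, Mul(-1, Mul(Mul(115, -86), Rational(1, 10765)))) = Add(-96, Mul(-1, Mul(-9890, Rational(1, 10765)))) = Add(-96, Mul(-1, Rational(-1978, 2153))) = Add(-96, Rational(1978, 2153)) = Rational(-204710, 2153)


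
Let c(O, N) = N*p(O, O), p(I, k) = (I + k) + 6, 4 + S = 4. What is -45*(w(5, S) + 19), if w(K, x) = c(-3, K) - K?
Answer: -630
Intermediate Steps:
S = 0 (S = -4 + 4 = 0)
p(I, k) = 6 + I + k
c(O, N) = N*(6 + 2*O) (c(O, N) = N*(6 + O + O) = N*(6 + 2*O))
w(K, x) = -K (w(K, x) = 2*K*(3 - 3) - K = 2*K*0 - K = 0 - K = -K)
-45*(w(5, S) + 19) = -45*(-1*5 + 19) = -45*(-5 + 19) = -45*14 = -630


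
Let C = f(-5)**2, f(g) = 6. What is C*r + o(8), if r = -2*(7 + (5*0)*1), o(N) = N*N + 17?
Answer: -423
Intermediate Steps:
o(N) = 17 + N**2 (o(N) = N**2 + 17 = 17 + N**2)
C = 36 (C = 6**2 = 36)
r = -14 (r = -2*(7 + 0*1) = -2*(7 + 0) = -2*7 = -14)
C*r + o(8) = 36*(-14) + (17 + 8**2) = -504 + (17 + 64) = -504 + 81 = -423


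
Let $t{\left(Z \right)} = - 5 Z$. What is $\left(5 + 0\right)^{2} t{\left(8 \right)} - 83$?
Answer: $-1083$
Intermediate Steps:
$\left(5 + 0\right)^{2} t{\left(8 \right)} - 83 = \left(5 + 0\right)^{2} \left(\left(-5\right) 8\right) - 83 = 5^{2} \left(-40\right) - 83 = 25 \left(-40\right) - 83 = -1000 - 83 = -1083$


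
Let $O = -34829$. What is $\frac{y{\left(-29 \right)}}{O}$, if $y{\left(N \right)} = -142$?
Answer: $\frac{142}{34829} \approx 0.0040771$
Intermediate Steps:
$\frac{y{\left(-29 \right)}}{O} = - \frac{142}{-34829} = \left(-142\right) \left(- \frac{1}{34829}\right) = \frac{142}{34829}$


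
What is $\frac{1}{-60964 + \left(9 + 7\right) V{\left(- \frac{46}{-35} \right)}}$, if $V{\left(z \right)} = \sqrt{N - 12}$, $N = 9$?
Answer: $- \frac{15241}{929152516} - \frac{i \sqrt{3}}{232288129} \approx -1.6403 \cdot 10^{-5} - 7.4565 \cdot 10^{-9} i$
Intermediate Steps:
$V{\left(z \right)} = i \sqrt{3}$ ($V{\left(z \right)} = \sqrt{9 - 12} = \sqrt{-3} = i \sqrt{3}$)
$\frac{1}{-60964 + \left(9 + 7\right) V{\left(- \frac{46}{-35} \right)}} = \frac{1}{-60964 + \left(9 + 7\right) i \sqrt{3}} = \frac{1}{-60964 + 16 i \sqrt{3}}$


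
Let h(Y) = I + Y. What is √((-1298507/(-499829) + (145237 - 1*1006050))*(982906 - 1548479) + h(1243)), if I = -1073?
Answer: 12*√844649605021354825715/499829 ≈ 6.9775e+5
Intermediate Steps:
h(Y) = -1073 + Y
√((-1298507/(-499829) + (145237 - 1*1006050))*(982906 - 1548479) + h(1243)) = √((-1298507/(-499829) + (145237 - 1*1006050))*(982906 - 1548479) + (-1073 + 1243)) = √((-1298507*(-1/499829) + (145237 - 1006050))*(-565573) + 170) = √((1298507/499829 - 860813)*(-565573) + 170) = √(-430258002470/499829*(-565573) + 170) = √(243342309230965310/499829 + 170) = √(243342309315936240/499829) = 12*√844649605021354825715/499829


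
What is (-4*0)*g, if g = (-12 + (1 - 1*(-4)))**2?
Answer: 0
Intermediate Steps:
g = 49 (g = (-12 + (1 + 4))**2 = (-12 + 5)**2 = (-7)**2 = 49)
(-4*0)*g = -4*0*49 = 0*49 = 0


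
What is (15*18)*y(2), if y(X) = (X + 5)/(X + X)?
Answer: 945/2 ≈ 472.50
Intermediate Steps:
y(X) = (5 + X)/(2*X) (y(X) = (5 + X)/((2*X)) = (5 + X)*(1/(2*X)) = (5 + X)/(2*X))
(15*18)*y(2) = (15*18)*((½)*(5 + 2)/2) = 270*((½)*(½)*7) = 270*(7/4) = 945/2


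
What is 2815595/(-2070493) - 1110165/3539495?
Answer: -2452874657174/1465699924207 ≈ -1.6735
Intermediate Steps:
2815595/(-2070493) - 1110165/3539495 = 2815595*(-1/2070493) - 1110165*1/3539495 = -2815595/2070493 - 222033/707899 = -2452874657174/1465699924207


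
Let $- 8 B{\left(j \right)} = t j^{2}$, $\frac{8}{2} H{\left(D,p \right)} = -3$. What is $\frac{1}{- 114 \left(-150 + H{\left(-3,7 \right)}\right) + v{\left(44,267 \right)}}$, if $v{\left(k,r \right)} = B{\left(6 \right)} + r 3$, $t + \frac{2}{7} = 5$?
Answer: $\frac{7}{125757} \approx 5.5663 \cdot 10^{-5}$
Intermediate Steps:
$t = \frac{33}{7}$ ($t = - \frac{2}{7} + 5 = \frac{33}{7} \approx 4.7143$)
$H{\left(D,p \right)} = - \frac{3}{4}$ ($H{\left(D,p \right)} = \frac{1}{4} \left(-3\right) = - \frac{3}{4}$)
$B{\left(j \right)} = - \frac{33 j^{2}}{56}$ ($B{\left(j \right)} = - \frac{\frac{33}{7} j^{2}}{8} = - \frac{33 j^{2}}{56}$)
$v{\left(k,r \right)} = - \frac{297}{14} + 3 r$ ($v{\left(k,r \right)} = - \frac{33 \cdot 6^{2}}{56} + r 3 = \left(- \frac{33}{56}\right) 36 + 3 r = - \frac{297}{14} + 3 r$)
$\frac{1}{- 114 \left(-150 + H{\left(-3,7 \right)}\right) + v{\left(44,267 \right)}} = \frac{1}{- 114 \left(-150 - \frac{3}{4}\right) + \left(- \frac{297}{14} + 3 \cdot 267\right)} = \frac{1}{\left(-114\right) \left(- \frac{603}{4}\right) + \left(- \frac{297}{14} + 801\right)} = \frac{1}{\frac{34371}{2} + \frac{10917}{14}} = \frac{1}{\frac{125757}{7}} = \frac{7}{125757}$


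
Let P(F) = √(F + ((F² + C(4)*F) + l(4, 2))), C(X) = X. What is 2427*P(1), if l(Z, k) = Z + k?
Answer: 4854*√3 ≈ 8407.4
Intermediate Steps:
P(F) = √(6 + F² + 5*F) (P(F) = √(F + ((F² + 4*F) + (4 + 2))) = √(F + ((F² + 4*F) + 6)) = √(F + (6 + F² + 4*F)) = √(6 + F² + 5*F))
2427*P(1) = 2427*√(6 + 1² + 5*1) = 2427*√(6 + 1 + 5) = 2427*√12 = 2427*(2*√3) = 4854*√3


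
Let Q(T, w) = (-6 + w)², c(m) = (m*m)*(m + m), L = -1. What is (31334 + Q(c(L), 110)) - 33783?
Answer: 8367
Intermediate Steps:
c(m) = 2*m³ (c(m) = m²*(2*m) = 2*m³)
(31334 + Q(c(L), 110)) - 33783 = (31334 + (-6 + 110)²) - 33783 = (31334 + 104²) - 33783 = (31334 + 10816) - 33783 = 42150 - 33783 = 8367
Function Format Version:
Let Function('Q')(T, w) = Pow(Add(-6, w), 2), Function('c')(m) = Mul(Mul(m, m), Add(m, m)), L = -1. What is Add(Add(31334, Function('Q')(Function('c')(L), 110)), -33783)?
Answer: 8367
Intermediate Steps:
Function('c')(m) = Mul(2, Pow(m, 3)) (Function('c')(m) = Mul(Pow(m, 2), Mul(2, m)) = Mul(2, Pow(m, 3)))
Add(Add(31334, Function('Q')(Function('c')(L), 110)), -33783) = Add(Add(31334, Pow(Add(-6, 110), 2)), -33783) = Add(Add(31334, Pow(104, 2)), -33783) = Add(Add(31334, 10816), -33783) = Add(42150, -33783) = 8367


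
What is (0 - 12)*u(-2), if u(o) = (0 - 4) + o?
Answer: 72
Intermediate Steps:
u(o) = -4 + o
(0 - 12)*u(-2) = (0 - 12)*(-4 - 2) = -12*(-6) = 72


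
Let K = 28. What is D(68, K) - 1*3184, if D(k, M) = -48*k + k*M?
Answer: -4544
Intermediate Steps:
D(k, M) = -48*k + M*k
D(68, K) - 1*3184 = 68*(-48 + 28) - 1*3184 = 68*(-20) - 3184 = -1360 - 3184 = -4544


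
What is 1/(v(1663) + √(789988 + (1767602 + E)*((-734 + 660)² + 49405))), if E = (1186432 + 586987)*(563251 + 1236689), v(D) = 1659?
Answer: -1659/175182872035514729 + 19*√485271113679410/175182872035514729 ≈ 2.3892e-9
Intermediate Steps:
E = 3192047794860 (E = 1773419*1799940 = 3192047794860)
1/(v(1663) + √(789988 + (1767602 + E)*((-734 + 660)² + 49405))) = 1/(1659 + √(789988 + (1767602 + 3192047794860)*((-734 + 660)² + 49405))) = 1/(1659 + √(789988 + 3192049562462*((-74)² + 49405))) = 1/(1659 + √(789988 + 3192049562462*(5476 + 49405))) = 1/(1659 + √(789988 + 3192049562462*54881)) = 1/(1659 + √(789988 + 175182872037477022)) = 1/(1659 + √175182872038267010) = 1/(1659 + 19*√485271113679410)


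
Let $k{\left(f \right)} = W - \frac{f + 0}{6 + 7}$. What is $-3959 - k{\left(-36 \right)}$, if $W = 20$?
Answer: $- \frac{51763}{13} \approx -3981.8$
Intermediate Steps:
$k{\left(f \right)} = 20 - \frac{f}{13}$ ($k{\left(f \right)} = 20 - \frac{f + 0}{6 + 7} = 20 - \frac{f}{13}$)
$-3959 - k{\left(-36 \right)} = -3959 - \left(20 - - \frac{36}{13}\right) = -3959 - \left(20 + \frac{36}{13}\right) = -3959 - \frac{296}{13} = - \frac{51763}{13}$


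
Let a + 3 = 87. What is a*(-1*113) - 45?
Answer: -9537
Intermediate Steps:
a = 84 (a = -3 + 87 = 84)
a*(-1*113) - 45 = 84*(-1*113) - 45 = 84*(-113) - 45 = -9492 - 45 = -9537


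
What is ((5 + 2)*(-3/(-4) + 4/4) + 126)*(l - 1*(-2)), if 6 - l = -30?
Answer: 10507/2 ≈ 5253.5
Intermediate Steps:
l = 36 (l = 6 - 1*(-30) = 6 + 30 = 36)
((5 + 2)*(-3/(-4) + 4/4) + 126)*(l - 1*(-2)) = ((5 + 2)*(-3/(-4) + 4/4) + 126)*(36 - 1*(-2)) = (7*(-3*(-¼) + 4*(¼)) + 126)*(36 + 2) = (7*(¾ + 1) + 126)*38 = (7*(7/4) + 126)*38 = (49/4 + 126)*38 = (553/4)*38 = 10507/2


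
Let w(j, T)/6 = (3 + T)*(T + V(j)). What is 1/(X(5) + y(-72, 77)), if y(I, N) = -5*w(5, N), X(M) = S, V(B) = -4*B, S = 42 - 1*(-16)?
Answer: -1/136742 ≈ -7.3130e-6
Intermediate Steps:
S = 58 (S = 42 + 16 = 58)
X(M) = 58
w(j, T) = 6*(3 + T)*(T - 4*j) (w(j, T) = 6*((3 + T)*(T - 4*j)) = 6*(3 + T)*(T - 4*j))
y(I, N) = 1800 - 30*N² + 510*N (y(I, N) = -5*(-72*5 + 6*N² + 18*N - 24*N*5) = -5*(-360 + 6*N² + 18*N - 120*N) = -5*(-360 - 102*N + 6*N²) = 1800 - 30*N² + 510*N)
1/(X(5) + y(-72, 77)) = 1/(58 + (1800 - 30*77² + 510*77)) = 1/(58 + (1800 - 30*5929 + 39270)) = 1/(58 + (1800 - 177870 + 39270)) = 1/(58 - 136800) = 1/(-136742) = -1/136742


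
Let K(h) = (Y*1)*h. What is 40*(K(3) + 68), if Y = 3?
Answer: 3080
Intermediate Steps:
K(h) = 3*h (K(h) = (3*1)*h = 3*h)
40*(K(3) + 68) = 40*(3*3 + 68) = 40*(9 + 68) = 40*77 = 3080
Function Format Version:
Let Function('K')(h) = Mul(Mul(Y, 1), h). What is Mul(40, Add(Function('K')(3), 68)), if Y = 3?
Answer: 3080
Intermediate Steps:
Function('K')(h) = Mul(3, h) (Function('K')(h) = Mul(Mul(3, 1), h) = Mul(3, h))
Mul(40, Add(Function('K')(3), 68)) = Mul(40, Add(Mul(3, 3), 68)) = Mul(40, Add(9, 68)) = Mul(40, 77) = 3080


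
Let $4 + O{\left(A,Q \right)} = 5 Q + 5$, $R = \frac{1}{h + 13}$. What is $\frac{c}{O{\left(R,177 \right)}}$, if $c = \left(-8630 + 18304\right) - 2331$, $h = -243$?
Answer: $\frac{7343}{886} \approx 8.2878$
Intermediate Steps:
$c = 7343$ ($c = 9674 - 2331 = 7343$)
$R = - \frac{1}{230}$ ($R = \frac{1}{-243 + 13} = \frac{1}{-230} = - \frac{1}{230} \approx -0.0043478$)
$O{\left(A,Q \right)} = 1 + 5 Q$ ($O{\left(A,Q \right)} = -4 + \left(5 Q + 5\right) = -4 + \left(5 + 5 Q\right) = 1 + 5 Q$)
$\frac{c}{O{\left(R,177 \right)}} = \frac{7343}{1 + 5 \cdot 177} = \frac{7343}{1 + 885} = \frac{7343}{886}$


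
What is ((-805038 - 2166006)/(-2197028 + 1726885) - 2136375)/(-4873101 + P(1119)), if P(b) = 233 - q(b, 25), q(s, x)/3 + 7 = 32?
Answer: 1004398780581/2290980040849 ≈ 0.43841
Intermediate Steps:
q(s, x) = 75 (q(s, x) = -21 + 3*32 = -21 + 96 = 75)
P(b) = 158 (P(b) = 233 - 1*75 = 233 - 75 = 158)
((-805038 - 2166006)/(-2197028 + 1726885) - 2136375)/(-4873101 + P(1119)) = ((-805038 - 2166006)/(-2197028 + 1726885) - 2136375)/(-4873101 + 158) = (-2971044/(-470143) - 2136375)/(-4872943) = (-2971044*(-1/470143) - 2136375)*(-1/4872943) = (2971044/470143 - 2136375)*(-1/4872943) = -1004398780581/470143*(-1/4872943) = 1004398780581/2290980040849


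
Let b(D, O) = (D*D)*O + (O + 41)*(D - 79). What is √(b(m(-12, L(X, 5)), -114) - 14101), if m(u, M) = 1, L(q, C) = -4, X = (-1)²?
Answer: I*√8521 ≈ 92.309*I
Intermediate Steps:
X = 1
b(D, O) = O*D² + (-79 + D)*(41 + O) (b(D, O) = D²*O + (41 + O)*(-79 + D) = O*D² + (-79 + D)*(41 + O))
√(b(m(-12, L(X, 5)), -114) - 14101) = √((-3239 - 79*(-114) + 41*1 + 1*(-114) - 114*1²) - 14101) = √((-3239 + 9006 + 41 - 114 - 114*1) - 14101) = √((-3239 + 9006 + 41 - 114 - 114) - 14101) = √(5580 - 14101) = √(-8521) = I*√8521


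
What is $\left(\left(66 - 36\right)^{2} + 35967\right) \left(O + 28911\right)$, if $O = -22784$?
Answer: $225884109$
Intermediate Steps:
$\left(\left(66 - 36\right)^{2} + 35967\right) \left(O + 28911\right) = \left(\left(66 - 36\right)^{2} + 35967\right) \left(-22784 + 28911\right) = \left(30^{2} + 35967\right) 6127 = \left(900 + 35967\right) 6127 = 36867 \cdot 6127 = 225884109$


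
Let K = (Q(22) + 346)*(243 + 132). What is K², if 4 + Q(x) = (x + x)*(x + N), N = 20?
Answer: 674451562500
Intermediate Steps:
Q(x) = -4 + 2*x*(20 + x) (Q(x) = -4 + (x + x)*(x + 20) = -4 + (2*x)*(20 + x) = -4 + 2*x*(20 + x))
K = 821250 (K = ((-4 + 2*22² + 40*22) + 346)*(243 + 132) = ((-4 + 2*484 + 880) + 346)*375 = ((-4 + 968 + 880) + 346)*375 = (1844 + 346)*375 = 2190*375 = 821250)
K² = 821250² = 674451562500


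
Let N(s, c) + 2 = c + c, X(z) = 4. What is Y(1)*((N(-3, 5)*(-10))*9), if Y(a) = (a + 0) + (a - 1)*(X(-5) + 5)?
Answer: -720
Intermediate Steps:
Y(a) = -9 + 10*a (Y(a) = (a + 0) + (a - 1)*(4 + 5) = a + (-1 + a)*9 = a + (-9 + 9*a) = -9 + 10*a)
N(s, c) = -2 + 2*c (N(s, c) = -2 + (c + c) = -2 + 2*c)
Y(1)*((N(-3, 5)*(-10))*9) = (-9 + 10*1)*(((-2 + 2*5)*(-10))*9) = (-9 + 10)*(((-2 + 10)*(-10))*9) = 1*((8*(-10))*9) = 1*(-80*9) = 1*(-720) = -720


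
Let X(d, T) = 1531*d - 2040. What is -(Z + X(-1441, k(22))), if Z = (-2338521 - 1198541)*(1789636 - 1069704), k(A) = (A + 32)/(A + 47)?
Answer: 2546446327995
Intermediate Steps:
k(A) = (32 + A)/(47 + A)
X(d, T) = -2040 + 1531*d
Z = -2546444119784 (Z = -3537062*719932 = -2546444119784)
-(Z + X(-1441, k(22))) = -(-2546444119784 + (-2040 + 1531*(-1441))) = -(-2546444119784 + (-2040 - 2206171)) = -(-2546444119784 - 2208211) = -1*(-2546446327995) = 2546446327995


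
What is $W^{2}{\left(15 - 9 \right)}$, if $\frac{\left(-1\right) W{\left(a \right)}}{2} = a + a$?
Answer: $576$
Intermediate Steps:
$W{\left(a \right)} = - 4 a$ ($W{\left(a \right)} = - 2 \left(a + a\right) = - 2 \cdot 2 a = - 4 a$)
$W^{2}{\left(15 - 9 \right)} = \left(- 4 \left(15 - 9\right)\right)^{2} = \left(\left(-4\right) 6\right)^{2} = \left(-24\right)^{2} = 576$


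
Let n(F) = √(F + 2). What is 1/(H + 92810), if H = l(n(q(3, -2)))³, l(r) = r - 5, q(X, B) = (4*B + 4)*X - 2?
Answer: -I/(-92865*I + 126*√3) ≈ 1.0768e-5 - 2.5306e-8*I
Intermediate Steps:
q(X, B) = -2 + X*(4 + 4*B) (q(X, B) = (4 + 4*B)*X - 2 = X*(4 + 4*B) - 2 = -2 + X*(4 + 4*B))
n(F) = √(2 + F)
l(r) = -5 + r
H = (-5 + 2*I*√3)³ (H = (-5 + √(2 + (-2 + 4*3 + 4*(-2)*3)))³ = (-5 + √(2 + (-2 + 12 - 24)))³ = (-5 + √(2 - 14))³ = (-5 + √(-12))³ = (-5 + 2*I*√3)³ ≈ 55.0 + 218.24*I)
1/(H + 92810) = 1/((55 + 126*I*√3) + 92810) = 1/(92865 + 126*I*√3)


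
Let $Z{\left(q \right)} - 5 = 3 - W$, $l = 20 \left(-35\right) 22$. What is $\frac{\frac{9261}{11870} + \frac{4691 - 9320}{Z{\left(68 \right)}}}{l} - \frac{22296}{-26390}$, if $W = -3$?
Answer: $\frac{661137841743}{758063306000} \approx 0.87214$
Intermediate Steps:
$l = -15400$ ($l = \left(-700\right) 22 = -15400$)
$Z{\left(q \right)} = 11$ ($Z{\left(q \right)} = 5 + \left(3 - -3\right) = 5 + \left(3 + 3\right) = 5 + 6 = 11$)
$\frac{\frac{9261}{11870} + \frac{4691 - 9320}{Z{\left(68 \right)}}}{l} - \frac{22296}{-26390} = \frac{\frac{9261}{11870} + \frac{4691 - 9320}{11}}{-15400} - \frac{22296}{-26390} = \left(9261 \cdot \frac{1}{11870} - \frac{4629}{11}\right) \left(- \frac{1}{15400}\right) - - \frac{11148}{13195} = \left(\frac{9261}{11870} - \frac{4629}{11}\right) \left(- \frac{1}{15400}\right) + \frac{11148}{13195} = \left(- \frac{54844359}{130570}\right) \left(- \frac{1}{15400}\right) + \frac{11148}{13195} = \frac{54844359}{2010778000} + \frac{11148}{13195} = \frac{661137841743}{758063306000}$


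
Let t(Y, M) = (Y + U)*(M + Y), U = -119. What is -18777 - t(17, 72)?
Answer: -9699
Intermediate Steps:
t(Y, M) = (-119 + Y)*(M + Y) (t(Y, M) = (Y - 119)*(M + Y) = (-119 + Y)*(M + Y))
-18777 - t(17, 72) = -18777 - (17**2 - 119*72 - 119*17 + 72*17) = -18777 - (289 - 8568 - 2023 + 1224) = -18777 - 1*(-9078) = -18777 + 9078 = -9699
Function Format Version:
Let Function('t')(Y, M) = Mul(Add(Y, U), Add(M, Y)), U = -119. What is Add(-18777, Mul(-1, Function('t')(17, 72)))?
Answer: -9699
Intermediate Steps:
Function('t')(Y, M) = Mul(Add(-119, Y), Add(M, Y)) (Function('t')(Y, M) = Mul(Add(Y, -119), Add(M, Y)) = Mul(Add(-119, Y), Add(M, Y)))
Add(-18777, Mul(-1, Function('t')(17, 72))) = Add(-18777, Mul(-1, Add(Pow(17, 2), Mul(-119, 72), Mul(-119, 17), Mul(72, 17)))) = Add(-18777, Mul(-1, Add(289, -8568, -2023, 1224))) = Add(-18777, Mul(-1, -9078)) = Add(-18777, 9078) = -9699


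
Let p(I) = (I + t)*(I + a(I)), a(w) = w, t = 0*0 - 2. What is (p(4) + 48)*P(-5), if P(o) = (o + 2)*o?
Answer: 960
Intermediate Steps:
t = -2 (t = 0 - 2 = -2)
p(I) = 2*I*(-2 + I) (p(I) = (I - 2)*(I + I) = (-2 + I)*(2*I) = 2*I*(-2 + I))
P(o) = o*(2 + o) (P(o) = (2 + o)*o = o*(2 + o))
(p(4) + 48)*P(-5) = (2*4*(-2 + 4) + 48)*(-5*(2 - 5)) = (2*4*2 + 48)*(-5*(-3)) = (16 + 48)*15 = 64*15 = 960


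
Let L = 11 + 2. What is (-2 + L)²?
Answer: 121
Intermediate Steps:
L = 13
(-2 + L)² = (-2 + 13)² = 11² = 121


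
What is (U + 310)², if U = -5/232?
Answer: 5171767225/53824 ≈ 96087.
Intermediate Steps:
U = -5/232 (U = -5*1/232 = -5/232 ≈ -0.021552)
(U + 310)² = (-5/232 + 310)² = (71915/232)² = 5171767225/53824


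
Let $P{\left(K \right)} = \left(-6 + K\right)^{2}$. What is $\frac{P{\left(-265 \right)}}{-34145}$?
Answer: $- \frac{73441}{34145} \approx -2.1509$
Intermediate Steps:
$\frac{P{\left(-265 \right)}}{-34145} = \frac{\left(-6 - 265\right)^{2}}{-34145} = \left(-271\right)^{2} \left(- \frac{1}{34145}\right) = 73441 \left(- \frac{1}{34145}\right) = - \frac{73441}{34145}$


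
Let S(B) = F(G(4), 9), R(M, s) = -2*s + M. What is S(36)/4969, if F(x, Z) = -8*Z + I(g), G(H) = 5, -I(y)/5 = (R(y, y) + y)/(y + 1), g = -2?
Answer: -72/4969 ≈ -0.014490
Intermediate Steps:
R(M, s) = M - 2*s
I(y) = 0 (I(y) = -5*((y - 2*y) + y)/(y + 1) = -5*(-y + y)/(1 + y) = -0/(1 + y) = -5*0 = 0)
F(x, Z) = -8*Z (F(x, Z) = -8*Z + 0 = -8*Z)
S(B) = -72 (S(B) = -8*9 = -72)
S(36)/4969 = -72/4969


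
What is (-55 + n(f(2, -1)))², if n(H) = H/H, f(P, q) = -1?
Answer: 2916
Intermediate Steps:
n(H) = 1
(-55 + n(f(2, -1)))² = (-55 + 1)² = (-54)² = 2916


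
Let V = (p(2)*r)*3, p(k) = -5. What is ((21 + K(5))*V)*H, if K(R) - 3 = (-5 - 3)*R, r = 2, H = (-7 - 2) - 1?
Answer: -4800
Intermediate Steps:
H = -10 (H = -9 - 1 = -10)
K(R) = 3 - 8*R (K(R) = 3 + (-5 - 3)*R = 3 - 8*R)
V = -30 (V = -5*2*3 = -10*3 = -30)
((21 + K(5))*V)*H = ((21 + (3 - 8*5))*(-30))*(-10) = ((21 + (3 - 40))*(-30))*(-10) = ((21 - 37)*(-30))*(-10) = -16*(-30)*(-10) = 480*(-10) = -4800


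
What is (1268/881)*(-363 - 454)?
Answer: -1035956/881 ≈ -1175.9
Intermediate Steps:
(1268/881)*(-363 - 454) = (1268*(1/881))*(-817) = (1268/881)*(-817) = -1035956/881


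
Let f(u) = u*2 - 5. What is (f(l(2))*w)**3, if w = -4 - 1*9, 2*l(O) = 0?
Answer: 274625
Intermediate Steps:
l(O) = 0 (l(O) = (1/2)*0 = 0)
f(u) = -5 + 2*u (f(u) = 2*u - 5 = -5 + 2*u)
w = -13 (w = -4 - 9 = -13)
(f(l(2))*w)**3 = ((-5 + 2*0)*(-13))**3 = ((-5 + 0)*(-13))**3 = (-5*(-13))**3 = 65**3 = 274625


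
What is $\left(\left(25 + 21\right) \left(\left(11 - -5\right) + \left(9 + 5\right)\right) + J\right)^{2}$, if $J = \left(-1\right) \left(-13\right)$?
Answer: $1940449$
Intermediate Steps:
$J = 13$
$\left(\left(25 + 21\right) \left(\left(11 - -5\right) + \left(9 + 5\right)\right) + J\right)^{2} = \left(\left(25 + 21\right) \left(\left(11 - -5\right) + \left(9 + 5\right)\right) + 13\right)^{2} = \left(46 \left(\left(11 + 5\right) + 14\right) + 13\right)^{2} = \left(46 \left(16 + 14\right) + 13\right)^{2} = \left(46 \cdot 30 + 13\right)^{2} = \left(1380 + 13\right)^{2} = 1393^{2} = 1940449$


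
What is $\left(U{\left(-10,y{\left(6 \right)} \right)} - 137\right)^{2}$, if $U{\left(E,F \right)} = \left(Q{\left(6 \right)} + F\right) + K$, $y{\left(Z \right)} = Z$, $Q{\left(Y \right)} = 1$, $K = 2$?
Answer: $16384$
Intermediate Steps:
$U{\left(E,F \right)} = 3 + F$ ($U{\left(E,F \right)} = \left(1 + F\right) + 2 = 3 + F$)
$\left(U{\left(-10,y{\left(6 \right)} \right)} - 137\right)^{2} = \left(\left(3 + 6\right) - 137\right)^{2} = \left(9 - 137\right)^{2} = \left(-128\right)^{2} = 16384$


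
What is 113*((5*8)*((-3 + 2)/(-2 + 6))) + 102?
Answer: -1028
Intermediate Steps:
113*((5*8)*((-3 + 2)/(-2 + 6))) + 102 = 113*(40*(-1/4)) + 102 = 113*(40*(-1*¼)) + 102 = 113*(40*(-¼)) + 102 = 113*(-10) + 102 = -1130 + 102 = -1028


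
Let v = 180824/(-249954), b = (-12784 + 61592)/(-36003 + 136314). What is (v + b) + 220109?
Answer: 919802814264869/4178855949 ≈ 2.2011e+5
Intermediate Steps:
b = 48808/100311 ≈ 0.48657
v = -90412/124977 (v = 180824*(-1/249954) = -90412/124977 ≈ -0.72343)
(v + b) + 220109 = (-90412/124977 + 48808/100311) + 220109 = -989813572/4178855949 + 220109 = 919802814264869/4178855949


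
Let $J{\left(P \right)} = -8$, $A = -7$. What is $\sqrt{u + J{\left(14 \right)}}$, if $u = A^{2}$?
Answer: $\sqrt{41} \approx 6.4031$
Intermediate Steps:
$u = 49$ ($u = \left(-7\right)^{2} = 49$)
$\sqrt{u + J{\left(14 \right)}} = \sqrt{49 - 8} = \sqrt{41}$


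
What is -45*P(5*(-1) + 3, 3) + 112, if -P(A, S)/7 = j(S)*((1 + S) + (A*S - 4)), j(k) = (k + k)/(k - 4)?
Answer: 11452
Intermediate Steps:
j(k) = 2*k/(-4 + k) (j(k) = (2*k)/(-4 + k) = 2*k/(-4 + k))
P(A, S) = -14*S*(-3 + S + A*S)/(-4 + S) (P(A, S) = -7*2*S/(-4 + S)*((1 + S) + (A*S - 4)) = -7*2*S/(-4 + S)*((1 + S) + (-4 + A*S)) = -7*2*S/(-4 + S)*(-3 + S + A*S) = -14*S*(-3 + S + A*S)/(-4 + S))
-45*P(5*(-1) + 3, 3) + 112 = -630*3*(3 - 1*3 - 1*(5*(-1) + 3)*3)/(-4 + 3) + 112 = -630*3*(3 - 3 - 1*(-5 + 3)*3)/(-1) + 112 = -630*3*(-1)*(3 - 3 - 1*(-2)*3) + 112 = -630*3*(-1)*(3 - 3 + 6) + 112 = -630*3*(-1)*6 + 112 = -45*(-252) + 112 = 11340 + 112 = 11452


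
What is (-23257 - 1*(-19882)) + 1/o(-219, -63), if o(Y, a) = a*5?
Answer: -1063126/315 ≈ -3375.0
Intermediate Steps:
o(Y, a) = 5*a
(-23257 - 1*(-19882)) + 1/o(-219, -63) = (-23257 - 1*(-19882)) + 1/(5*(-63)) = (-23257 + 19882) + 1/(-315) = -3375 - 1/315 = -1063126/315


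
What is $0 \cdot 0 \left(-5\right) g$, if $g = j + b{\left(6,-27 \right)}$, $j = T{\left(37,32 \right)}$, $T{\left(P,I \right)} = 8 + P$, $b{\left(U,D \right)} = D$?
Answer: $0$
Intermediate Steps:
$j = 45$ ($j = 8 + 37 = 45$)
$g = 18$ ($g = 45 - 27 = 18$)
$0 \cdot 0 \left(-5\right) g = 0 \cdot 0 \left(-5\right) 18 = 0 \left(-5\right) 18 = 0 \cdot 18 = 0$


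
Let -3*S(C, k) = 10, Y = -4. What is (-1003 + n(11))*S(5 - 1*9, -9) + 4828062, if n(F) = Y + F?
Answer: 4831382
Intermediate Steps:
S(C, k) = -10/3 (S(C, k) = -⅓*10 = -10/3)
n(F) = -4 + F
(-1003 + n(11))*S(5 - 1*9, -9) + 4828062 = (-1003 + (-4 + 11))*(-10/3) + 4828062 = (-1003 + 7)*(-10/3) + 4828062 = -996*(-10/3) + 4828062 = 3320 + 4828062 = 4831382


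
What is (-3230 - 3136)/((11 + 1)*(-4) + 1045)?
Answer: -6366/997 ≈ -6.3852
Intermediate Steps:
(-3230 - 3136)/((11 + 1)*(-4) + 1045) = -6366/(12*(-4) + 1045) = -6366/(-48 + 1045) = -6366/997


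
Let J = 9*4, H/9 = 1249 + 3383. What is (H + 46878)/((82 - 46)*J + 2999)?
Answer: 88566/4295 ≈ 20.621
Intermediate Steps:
H = 41688 (H = 9*(1249 + 3383) = 9*4632 = 41688)
J = 36
(H + 46878)/((82 - 46)*J + 2999) = (41688 + 46878)/((82 - 46)*36 + 2999) = 88566/(36*36 + 2999) = 88566/(1296 + 2999) = 88566/4295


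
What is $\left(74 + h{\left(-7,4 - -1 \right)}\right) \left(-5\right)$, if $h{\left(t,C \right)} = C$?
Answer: $-395$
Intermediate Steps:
$\left(74 + h{\left(-7,4 - -1 \right)}\right) \left(-5\right) = \left(74 + \left(4 - -1\right)\right) \left(-5\right) = \left(74 + \left(4 + 1\right)\right) \left(-5\right) = \left(74 + 5\right) \left(-5\right) = 79 \left(-5\right) = -395$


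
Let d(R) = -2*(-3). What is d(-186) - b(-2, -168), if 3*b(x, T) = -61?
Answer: 79/3 ≈ 26.333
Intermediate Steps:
b(x, T) = -61/3 (b(x, T) = (1/3)*(-61) = -61/3)
d(R) = 6
d(-186) - b(-2, -168) = 6 - 1*(-61/3) = 6 + 61/3 = 79/3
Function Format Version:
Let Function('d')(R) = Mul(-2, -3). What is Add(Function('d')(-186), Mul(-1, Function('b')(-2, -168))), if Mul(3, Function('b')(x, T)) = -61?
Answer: Rational(79, 3) ≈ 26.333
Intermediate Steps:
Function('b')(x, T) = Rational(-61, 3) (Function('b')(x, T) = Mul(Rational(1, 3), -61) = Rational(-61, 3))
Function('d')(R) = 6
Add(Function('d')(-186), Mul(-1, Function('b')(-2, -168))) = Add(6, Mul(-1, Rational(-61, 3))) = Add(6, Rational(61, 3)) = Rational(79, 3)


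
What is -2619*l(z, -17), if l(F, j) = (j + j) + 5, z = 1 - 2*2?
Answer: 75951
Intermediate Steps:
z = -3 (z = 1 - 4 = -3)
l(F, j) = 5 + 2*j (l(F, j) = 2*j + 5 = 5 + 2*j)
-2619*l(z, -17) = -2619*(5 + 2*(-17)) = -2619*(5 - 34) = -2619*(-29) = 75951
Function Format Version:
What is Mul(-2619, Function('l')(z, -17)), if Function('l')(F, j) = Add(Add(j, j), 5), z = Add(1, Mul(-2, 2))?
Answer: 75951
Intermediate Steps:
z = -3 (z = Add(1, -4) = -3)
Function('l')(F, j) = Add(5, Mul(2, j)) (Function('l')(F, j) = Add(Mul(2, j), 5) = Add(5, Mul(2, j)))
Mul(-2619, Function('l')(z, -17)) = Mul(-2619, Add(5, Mul(2, -17))) = Mul(-2619, Add(5, -34)) = Mul(-2619, -29) = 75951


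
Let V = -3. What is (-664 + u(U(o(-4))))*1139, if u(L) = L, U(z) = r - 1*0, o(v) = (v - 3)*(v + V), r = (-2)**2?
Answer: -751740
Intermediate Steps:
r = 4
o(v) = (-3 + v)**2 (o(v) = (v - 3)*(v - 3) = (-3 + v)*(-3 + v) = (-3 + v)**2)
U(z) = 4 (U(z) = 4 - 1*0 = 4 + 0 = 4)
(-664 + u(U(o(-4))))*1139 = (-664 + 4)*1139 = -660*1139 = -751740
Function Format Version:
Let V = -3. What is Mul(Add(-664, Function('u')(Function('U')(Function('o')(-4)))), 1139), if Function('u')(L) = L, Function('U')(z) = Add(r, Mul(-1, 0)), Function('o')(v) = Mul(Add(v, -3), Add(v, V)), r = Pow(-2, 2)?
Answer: -751740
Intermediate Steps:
r = 4
Function('o')(v) = Pow(Add(-3, v), 2) (Function('o')(v) = Mul(Add(v, -3), Add(v, -3)) = Mul(Add(-3, v), Add(-3, v)) = Pow(Add(-3, v), 2))
Function('U')(z) = 4 (Function('U')(z) = Add(4, Mul(-1, 0)) = Add(4, 0) = 4)
Mul(Add(-664, Function('u')(Function('U')(Function('o')(-4)))), 1139) = Mul(Add(-664, 4), 1139) = Mul(-660, 1139) = -751740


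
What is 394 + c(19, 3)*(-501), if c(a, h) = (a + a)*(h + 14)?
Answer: -323252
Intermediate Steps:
c(a, h) = 2*a*(14 + h) (c(a, h) = (2*a)*(14 + h) = 2*a*(14 + h))
394 + c(19, 3)*(-501) = 394 + (2*19*(14 + 3))*(-501) = 394 + (2*19*17)*(-501) = 394 + 646*(-501) = 394 - 323646 = -323252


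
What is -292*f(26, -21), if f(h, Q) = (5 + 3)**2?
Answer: -18688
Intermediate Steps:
f(h, Q) = 64 (f(h, Q) = 8**2 = 64)
-292*f(26, -21) = -292*64 = -18688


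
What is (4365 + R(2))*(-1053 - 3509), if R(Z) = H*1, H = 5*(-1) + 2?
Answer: -19899444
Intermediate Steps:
H = -3 (H = -5 + 2 = -3)
R(Z) = -3 (R(Z) = -3*1 = -3)
(4365 + R(2))*(-1053 - 3509) = (4365 - 3)*(-1053 - 3509) = 4362*(-4562) = -19899444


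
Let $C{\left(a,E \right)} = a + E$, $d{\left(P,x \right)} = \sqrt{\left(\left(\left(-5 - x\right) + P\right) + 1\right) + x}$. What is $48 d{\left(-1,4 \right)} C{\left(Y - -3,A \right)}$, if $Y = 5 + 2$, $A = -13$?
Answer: $- 144 i \sqrt{5} \approx - 321.99 i$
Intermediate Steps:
$d{\left(P,x \right)} = \sqrt{-4 + P}$ ($d{\left(P,x \right)} = \sqrt{\left(\left(-5 + P - x\right) + 1\right) + x} = \sqrt{\left(-4 + P - x\right) + x} = \sqrt{-4 + P}$)
$Y = 7$
$C{\left(a,E \right)} = E + a$
$48 d{\left(-1,4 \right)} C{\left(Y - -3,A \right)} = 48 \sqrt{-4 - 1} \left(-13 + \left(7 - -3\right)\right) = 48 \sqrt{-5} \left(-13 + \left(7 + 3\right)\right) = 48 i \sqrt{5} \left(-13 + 10\right) = 48 i \sqrt{5} \left(-3\right) = - 144 i \sqrt{5}$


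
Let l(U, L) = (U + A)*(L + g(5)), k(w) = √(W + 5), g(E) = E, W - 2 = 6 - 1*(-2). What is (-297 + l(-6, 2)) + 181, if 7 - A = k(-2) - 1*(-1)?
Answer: -116 - 7*√15 ≈ -143.11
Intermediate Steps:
W = 10 (W = 2 + (6 - 1*(-2)) = 2 + (6 + 2) = 2 + 8 = 10)
k(w) = √15 (k(w) = √(10 + 5) = √15)
A = 6 - √15 (A = 7 - (√15 - 1*(-1)) = 7 - (√15 + 1) = 7 - (1 + √15) = 7 + (-1 - √15) = 6 - √15 ≈ 2.1270)
l(U, L) = (5 + L)*(6 + U - √15) (l(U, L) = (U + (6 - √15))*(L + 5) = (6 + U - √15)*(5 + L) = (5 + L)*(6 + U - √15))
(-297 + l(-6, 2)) + 181 = (-297 + (30 - 5*√15 + 5*(-6) + 2*(-6) + 2*(6 - √15))) + 181 = (-297 + (30 - 5*√15 - 30 - 12 + (12 - 2*√15))) + 181 = (-297 - 7*√15) + 181 = -116 - 7*√15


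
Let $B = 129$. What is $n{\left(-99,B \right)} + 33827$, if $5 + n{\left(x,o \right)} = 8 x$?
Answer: $33030$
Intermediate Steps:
$n{\left(x,o \right)} = -5 + 8 x$
$n{\left(-99,B \right)} + 33827 = \left(-5 + 8 \left(-99\right)\right) + 33827 = \left(-5 - 792\right) + 33827 = -797 + 33827 = 33030$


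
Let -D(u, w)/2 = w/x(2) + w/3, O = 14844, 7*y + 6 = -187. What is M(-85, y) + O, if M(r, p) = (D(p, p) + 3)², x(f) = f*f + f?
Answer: 773152/49 ≈ 15779.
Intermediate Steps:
y = -193/7 (y = -6/7 + (⅐)*(-187) = -6/7 - 187/7 = -193/7 ≈ -27.571)
x(f) = f + f² (x(f) = f² + f = f + f²)
D(u, w) = -w (D(u, w) = -2*(w/((2*(1 + 2))) + w/3) = -2*(w/((2*3)) + w*(⅓)) = -2*(w/6 + w/3) = -w)
M(r, p) = (3 - p)² (M(r, p) = (-p + 3)² = (3 - p)²)
M(-85, y) + O = (-3 - 193/7)² + 14844 = (-214/7)² + 14844 = 45796/49 + 14844 = 773152/49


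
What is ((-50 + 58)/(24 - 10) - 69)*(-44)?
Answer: 21076/7 ≈ 3010.9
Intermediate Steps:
((-50 + 58)/(24 - 10) - 69)*(-44) = (8/14 - 69)*(-44) = (8*(1/14) - 69)*(-44) = (4/7 - 69)*(-44) = -479/7*(-44) = 21076/7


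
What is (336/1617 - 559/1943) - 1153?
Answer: -172513438/149611 ≈ -1153.1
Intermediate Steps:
(336/1617 - 559/1943) - 1153 = (336*(1/1617) - 559*1/1943) - 1153 = (16/77 - 559/1943) - 1153 = -11955/149611 - 1153 = -172513438/149611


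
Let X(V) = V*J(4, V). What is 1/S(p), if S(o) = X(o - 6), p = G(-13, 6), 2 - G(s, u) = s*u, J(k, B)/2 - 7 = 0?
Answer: 1/1036 ≈ 0.00096525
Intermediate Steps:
J(k, B) = 14 (J(k, B) = 14 + 2*0 = 14 + 0 = 14)
G(s, u) = 2 - s*u
p = 80 (p = 2 - 1*(-13)*6 = 2 + 78 = 80)
X(V) = 14*V (X(V) = V*14 = 14*V)
S(o) = -84 + 14*o (S(o) = 14*(o - 6) = 14*(-6 + o) = -84 + 14*o)
1/S(p) = 1/(-84 + 14*80) = 1/(-84 + 1120) = 1/1036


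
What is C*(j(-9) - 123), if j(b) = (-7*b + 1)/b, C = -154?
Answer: 180334/9 ≈ 20037.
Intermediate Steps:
j(b) = (1 - 7*b)/b
C*(j(-9) - 123) = -154*((-7 + 1/(-9)) - 123) = -154*((-7 - 1/9) - 123) = -154*(-64/9 - 123) = -154*(-1171/9) = 180334/9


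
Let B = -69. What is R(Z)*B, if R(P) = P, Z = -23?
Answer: 1587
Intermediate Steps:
R(Z)*B = -23*(-69) = 1587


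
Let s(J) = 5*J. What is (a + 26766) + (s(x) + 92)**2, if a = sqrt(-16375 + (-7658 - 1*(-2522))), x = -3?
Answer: 32695 + 7*I*sqrt(439) ≈ 32695.0 + 146.67*I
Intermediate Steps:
a = 7*I*sqrt(439) (a = sqrt(-16375 + (-7658 + 2522)) = sqrt(-16375 - 5136) = sqrt(-21511) = 7*I*sqrt(439) ≈ 146.67*I)
(a + 26766) + (s(x) + 92)**2 = (7*I*sqrt(439) + 26766) + (5*(-3) + 92)**2 = (26766 + 7*I*sqrt(439)) + (-15 + 92)**2 = (26766 + 7*I*sqrt(439)) + 77**2 = (26766 + 7*I*sqrt(439)) + 5929 = 32695 + 7*I*sqrt(439)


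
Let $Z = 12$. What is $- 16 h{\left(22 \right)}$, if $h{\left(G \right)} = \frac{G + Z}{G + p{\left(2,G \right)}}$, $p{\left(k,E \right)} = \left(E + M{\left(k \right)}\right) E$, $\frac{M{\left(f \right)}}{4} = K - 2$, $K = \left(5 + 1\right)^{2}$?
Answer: $- \frac{272}{1749} \approx -0.15552$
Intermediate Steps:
$K = 36$ ($K = 6^{2} = 36$)
$M{\left(f \right)} = 136$ ($M{\left(f \right)} = 4 \left(36 - 2\right) = 4 \cdot 34 = 136$)
$p{\left(k,E \right)} = E \left(136 + E\right)$ ($p{\left(k,E \right)} = \left(E + 136\right) E = \left(136 + E\right) E = E \left(136 + E\right)$)
$h{\left(G \right)} = \frac{12 + G}{G + G \left(136 + G\right)}$ ($h{\left(G \right)} = \frac{G + 12}{G + G \left(136 + G\right)} = \frac{12 + G}{G + G \left(136 + G\right)}$)
$- 16 h{\left(22 \right)} = - 16 \frac{12 + 22}{22 \left(137 + 22\right)} = - 16 \cdot \frac{1}{22} \cdot \frac{1}{159} \cdot 34 = \left(-16\right) \frac{17}{1749} = - \frac{272}{1749}$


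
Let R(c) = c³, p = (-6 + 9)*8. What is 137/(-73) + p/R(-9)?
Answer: -33875/17739 ≈ -1.9096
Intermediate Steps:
p = 24 (p = 3*8 = 24)
137/(-73) + p/R(-9) = 137/(-73) + 24/((-9)³) = 137*(-1/73) + 24/(-729) = -137/73 + 24*(-1/729) = -137/73 - 8/243 = -33875/17739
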